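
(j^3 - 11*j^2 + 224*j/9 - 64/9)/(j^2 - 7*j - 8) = (j^2 - 3*j + 8/9)/(j + 1)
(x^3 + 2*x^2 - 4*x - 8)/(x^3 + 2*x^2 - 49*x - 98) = (x^2 - 4)/(x^2 - 49)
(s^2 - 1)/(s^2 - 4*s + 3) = (s + 1)/(s - 3)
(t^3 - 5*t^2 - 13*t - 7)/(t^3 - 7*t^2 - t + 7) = (t + 1)/(t - 1)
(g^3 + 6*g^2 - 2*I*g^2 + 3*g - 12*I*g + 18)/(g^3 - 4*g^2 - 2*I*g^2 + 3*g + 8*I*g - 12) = (g + 6)/(g - 4)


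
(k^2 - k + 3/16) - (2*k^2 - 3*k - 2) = -k^2 + 2*k + 35/16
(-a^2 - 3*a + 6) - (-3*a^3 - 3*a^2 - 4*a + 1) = 3*a^3 + 2*a^2 + a + 5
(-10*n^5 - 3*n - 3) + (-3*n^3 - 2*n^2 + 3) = -10*n^5 - 3*n^3 - 2*n^2 - 3*n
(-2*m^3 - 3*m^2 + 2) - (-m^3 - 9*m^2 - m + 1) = -m^3 + 6*m^2 + m + 1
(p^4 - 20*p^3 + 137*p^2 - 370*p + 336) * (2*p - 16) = 2*p^5 - 56*p^4 + 594*p^3 - 2932*p^2 + 6592*p - 5376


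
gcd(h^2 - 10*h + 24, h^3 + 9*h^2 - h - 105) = 1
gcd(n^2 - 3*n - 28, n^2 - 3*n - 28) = n^2 - 3*n - 28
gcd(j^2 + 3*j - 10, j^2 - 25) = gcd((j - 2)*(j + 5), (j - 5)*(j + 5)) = j + 5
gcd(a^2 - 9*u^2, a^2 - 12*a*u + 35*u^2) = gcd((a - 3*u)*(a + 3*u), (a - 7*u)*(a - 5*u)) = 1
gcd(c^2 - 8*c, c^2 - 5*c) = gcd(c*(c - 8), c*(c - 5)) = c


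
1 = 1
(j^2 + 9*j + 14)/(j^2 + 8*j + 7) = (j + 2)/(j + 1)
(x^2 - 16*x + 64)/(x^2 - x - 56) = (x - 8)/(x + 7)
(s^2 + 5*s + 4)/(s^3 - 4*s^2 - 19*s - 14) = (s + 4)/(s^2 - 5*s - 14)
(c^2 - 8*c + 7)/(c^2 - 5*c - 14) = (c - 1)/(c + 2)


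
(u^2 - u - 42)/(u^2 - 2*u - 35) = (u + 6)/(u + 5)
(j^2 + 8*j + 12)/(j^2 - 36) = (j + 2)/(j - 6)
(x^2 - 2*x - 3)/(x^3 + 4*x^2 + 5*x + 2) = (x - 3)/(x^2 + 3*x + 2)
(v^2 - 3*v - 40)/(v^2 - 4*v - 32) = (v + 5)/(v + 4)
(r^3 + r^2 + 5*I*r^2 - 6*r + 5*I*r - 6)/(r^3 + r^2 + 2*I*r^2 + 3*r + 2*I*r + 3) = (r + 2*I)/(r - I)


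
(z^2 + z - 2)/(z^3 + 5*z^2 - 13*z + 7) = (z + 2)/(z^2 + 6*z - 7)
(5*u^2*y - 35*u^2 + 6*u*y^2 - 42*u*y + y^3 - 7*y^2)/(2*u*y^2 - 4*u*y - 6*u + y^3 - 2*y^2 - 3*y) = (-5*u^2*y + 35*u^2 - 6*u*y^2 + 42*u*y - y^3 + 7*y^2)/(-2*u*y^2 + 4*u*y + 6*u - y^3 + 2*y^2 + 3*y)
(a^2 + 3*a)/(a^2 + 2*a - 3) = a/(a - 1)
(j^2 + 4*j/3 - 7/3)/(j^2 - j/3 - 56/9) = 3*(j - 1)/(3*j - 8)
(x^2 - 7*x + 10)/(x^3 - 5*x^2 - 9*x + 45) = (x - 2)/(x^2 - 9)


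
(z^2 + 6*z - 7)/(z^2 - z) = (z + 7)/z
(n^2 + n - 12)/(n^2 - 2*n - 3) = (n + 4)/(n + 1)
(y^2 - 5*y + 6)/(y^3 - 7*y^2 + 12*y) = (y - 2)/(y*(y - 4))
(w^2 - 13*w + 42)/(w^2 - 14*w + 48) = (w - 7)/(w - 8)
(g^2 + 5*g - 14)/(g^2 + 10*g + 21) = (g - 2)/(g + 3)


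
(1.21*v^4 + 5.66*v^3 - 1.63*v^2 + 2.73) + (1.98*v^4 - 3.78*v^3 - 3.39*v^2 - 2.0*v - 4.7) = 3.19*v^4 + 1.88*v^3 - 5.02*v^2 - 2.0*v - 1.97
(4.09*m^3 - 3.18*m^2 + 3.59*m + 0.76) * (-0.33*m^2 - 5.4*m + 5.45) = -1.3497*m^5 - 21.0366*m^4 + 38.2778*m^3 - 36.9678*m^2 + 15.4615*m + 4.142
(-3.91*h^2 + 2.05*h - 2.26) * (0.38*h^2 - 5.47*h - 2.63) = -1.4858*h^4 + 22.1667*h^3 - 1.789*h^2 + 6.9707*h + 5.9438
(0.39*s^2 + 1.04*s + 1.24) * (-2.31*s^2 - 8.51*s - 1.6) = -0.9009*s^4 - 5.7213*s^3 - 12.3388*s^2 - 12.2164*s - 1.984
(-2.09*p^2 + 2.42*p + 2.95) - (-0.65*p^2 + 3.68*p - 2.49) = -1.44*p^2 - 1.26*p + 5.44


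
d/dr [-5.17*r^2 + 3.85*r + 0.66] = 3.85 - 10.34*r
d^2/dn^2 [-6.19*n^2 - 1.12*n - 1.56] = -12.3800000000000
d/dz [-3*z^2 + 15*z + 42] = 15 - 6*z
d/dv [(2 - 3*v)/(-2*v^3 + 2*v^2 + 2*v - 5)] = (-12*v^3 + 18*v^2 - 8*v + 11)/(4*v^6 - 8*v^5 - 4*v^4 + 28*v^3 - 16*v^2 - 20*v + 25)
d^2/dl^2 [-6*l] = 0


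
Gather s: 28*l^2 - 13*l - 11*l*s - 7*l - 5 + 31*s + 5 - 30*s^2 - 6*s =28*l^2 - 20*l - 30*s^2 + s*(25 - 11*l)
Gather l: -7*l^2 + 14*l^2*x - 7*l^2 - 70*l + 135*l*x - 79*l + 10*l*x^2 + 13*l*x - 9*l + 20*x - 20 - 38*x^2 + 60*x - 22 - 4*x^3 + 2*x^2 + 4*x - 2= l^2*(14*x - 14) + l*(10*x^2 + 148*x - 158) - 4*x^3 - 36*x^2 + 84*x - 44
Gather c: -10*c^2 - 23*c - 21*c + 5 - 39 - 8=-10*c^2 - 44*c - 42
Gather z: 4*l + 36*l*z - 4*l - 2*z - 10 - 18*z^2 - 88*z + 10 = -18*z^2 + z*(36*l - 90)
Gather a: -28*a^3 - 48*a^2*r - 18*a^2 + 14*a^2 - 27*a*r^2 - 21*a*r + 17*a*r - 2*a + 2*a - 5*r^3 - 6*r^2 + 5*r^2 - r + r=-28*a^3 + a^2*(-48*r - 4) + a*(-27*r^2 - 4*r) - 5*r^3 - r^2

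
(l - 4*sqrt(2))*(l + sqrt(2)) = l^2 - 3*sqrt(2)*l - 8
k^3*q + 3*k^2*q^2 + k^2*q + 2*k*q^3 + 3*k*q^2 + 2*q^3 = (k + q)*(k + 2*q)*(k*q + q)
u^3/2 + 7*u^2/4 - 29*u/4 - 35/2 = (u/2 + 1)*(u - 7/2)*(u + 5)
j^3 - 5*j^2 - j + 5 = (j - 5)*(j - 1)*(j + 1)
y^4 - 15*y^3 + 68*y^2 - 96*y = y*(y - 8)*(y - 4)*(y - 3)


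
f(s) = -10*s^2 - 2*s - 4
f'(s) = -20*s - 2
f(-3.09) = -93.30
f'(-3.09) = 59.80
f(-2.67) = -69.95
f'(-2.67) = 51.40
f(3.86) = -160.72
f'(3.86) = -79.20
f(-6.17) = -372.35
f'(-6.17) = 121.40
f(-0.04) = -3.94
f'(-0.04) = -1.20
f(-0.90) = -10.30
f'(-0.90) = 16.00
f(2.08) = -51.42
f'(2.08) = -43.60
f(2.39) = -65.90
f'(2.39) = -49.80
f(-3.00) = -88.00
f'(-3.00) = 58.00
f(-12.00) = -1420.00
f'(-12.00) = 238.00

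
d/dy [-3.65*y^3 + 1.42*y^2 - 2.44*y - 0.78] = -10.95*y^2 + 2.84*y - 2.44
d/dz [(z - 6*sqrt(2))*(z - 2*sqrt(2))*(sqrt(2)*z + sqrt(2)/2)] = 3*sqrt(2)*z^2 - 32*z + sqrt(2)*z - 8 + 24*sqrt(2)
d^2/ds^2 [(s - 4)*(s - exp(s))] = -s*exp(s) + 2*exp(s) + 2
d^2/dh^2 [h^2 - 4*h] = 2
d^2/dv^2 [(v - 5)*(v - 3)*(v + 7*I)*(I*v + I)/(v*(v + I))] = 2*(I*v^6 - 3*v^5 - 3*I*v^4 - v^3*(35 + 27*I) - 315*v^2 - 315*I*v + 105)/(v^3*(v^3 + 3*I*v^2 - 3*v - I))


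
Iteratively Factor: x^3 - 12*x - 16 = (x + 2)*(x^2 - 2*x - 8) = (x + 2)^2*(x - 4)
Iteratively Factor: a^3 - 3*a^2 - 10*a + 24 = (a - 2)*(a^2 - a - 12) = (a - 4)*(a - 2)*(a + 3)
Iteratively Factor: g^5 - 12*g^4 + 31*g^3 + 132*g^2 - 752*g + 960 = (g - 4)*(g^4 - 8*g^3 - g^2 + 128*g - 240) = (g - 5)*(g - 4)*(g^3 - 3*g^2 - 16*g + 48) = (g - 5)*(g - 4)*(g - 3)*(g^2 - 16) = (g - 5)*(g - 4)*(g - 3)*(g + 4)*(g - 4)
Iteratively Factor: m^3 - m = (m - 1)*(m^2 + m) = (m - 1)*(m + 1)*(m)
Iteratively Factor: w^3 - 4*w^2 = (w)*(w^2 - 4*w) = w^2*(w - 4)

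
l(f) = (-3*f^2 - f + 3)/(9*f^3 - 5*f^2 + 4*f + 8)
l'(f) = (-6*f - 1)/(9*f^3 - 5*f^2 + 4*f + 8) + (-27*f^2 + 10*f - 4)*(-3*f^2 - f + 3)/(9*f^3 - 5*f^2 + 4*f + 8)^2 = (27*f^4 + 18*f^3 - 98*f^2 - 18*f - 20)/(81*f^6 - 90*f^5 + 97*f^4 + 104*f^3 - 64*f^2 + 64*f + 64)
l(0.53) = 0.16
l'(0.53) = -0.52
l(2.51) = -0.14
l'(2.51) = 0.04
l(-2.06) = 0.08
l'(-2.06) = -0.01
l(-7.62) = 0.04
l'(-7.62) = 0.00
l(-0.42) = 0.61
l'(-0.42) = -1.33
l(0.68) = 0.08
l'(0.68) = -0.52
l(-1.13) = -0.02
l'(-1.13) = -0.42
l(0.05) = 0.36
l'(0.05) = -0.32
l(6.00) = -0.06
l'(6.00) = 0.01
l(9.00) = -0.04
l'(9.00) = 0.00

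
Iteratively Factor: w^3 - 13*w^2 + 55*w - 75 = (w - 3)*(w^2 - 10*w + 25) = (w - 5)*(w - 3)*(w - 5)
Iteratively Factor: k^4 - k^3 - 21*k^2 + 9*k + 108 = (k + 3)*(k^3 - 4*k^2 - 9*k + 36) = (k - 3)*(k + 3)*(k^2 - k - 12) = (k - 4)*(k - 3)*(k + 3)*(k + 3)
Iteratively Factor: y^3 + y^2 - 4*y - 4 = (y + 2)*(y^2 - y - 2) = (y + 1)*(y + 2)*(y - 2)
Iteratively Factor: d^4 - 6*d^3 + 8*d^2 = (d)*(d^3 - 6*d^2 + 8*d) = d*(d - 2)*(d^2 - 4*d) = d^2*(d - 2)*(d - 4)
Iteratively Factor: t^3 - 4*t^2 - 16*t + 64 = (t + 4)*(t^2 - 8*t + 16) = (t - 4)*(t + 4)*(t - 4)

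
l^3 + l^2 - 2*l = l*(l - 1)*(l + 2)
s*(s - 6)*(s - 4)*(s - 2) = s^4 - 12*s^3 + 44*s^2 - 48*s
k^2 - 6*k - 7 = (k - 7)*(k + 1)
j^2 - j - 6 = (j - 3)*(j + 2)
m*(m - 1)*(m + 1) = m^3 - m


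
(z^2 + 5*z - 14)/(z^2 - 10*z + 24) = (z^2 + 5*z - 14)/(z^2 - 10*z + 24)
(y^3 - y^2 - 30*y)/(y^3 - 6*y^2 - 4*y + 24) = y*(y + 5)/(y^2 - 4)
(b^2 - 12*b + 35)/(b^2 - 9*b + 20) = (b - 7)/(b - 4)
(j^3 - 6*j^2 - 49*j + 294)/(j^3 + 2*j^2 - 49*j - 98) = (j - 6)/(j + 2)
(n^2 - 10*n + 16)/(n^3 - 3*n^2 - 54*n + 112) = 1/(n + 7)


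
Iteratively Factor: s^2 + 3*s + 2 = (s + 1)*(s + 2)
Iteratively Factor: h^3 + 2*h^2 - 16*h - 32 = (h + 2)*(h^2 - 16) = (h + 2)*(h + 4)*(h - 4)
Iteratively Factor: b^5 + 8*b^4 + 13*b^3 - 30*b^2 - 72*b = (b)*(b^4 + 8*b^3 + 13*b^2 - 30*b - 72) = b*(b + 3)*(b^3 + 5*b^2 - 2*b - 24) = b*(b - 2)*(b + 3)*(b^2 + 7*b + 12) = b*(b - 2)*(b + 3)^2*(b + 4)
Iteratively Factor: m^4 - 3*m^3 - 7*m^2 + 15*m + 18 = (m - 3)*(m^3 - 7*m - 6) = (m - 3)*(m + 2)*(m^2 - 2*m - 3) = (m - 3)*(m + 1)*(m + 2)*(m - 3)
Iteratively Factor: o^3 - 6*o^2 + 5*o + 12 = (o + 1)*(o^2 - 7*o + 12) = (o - 4)*(o + 1)*(o - 3)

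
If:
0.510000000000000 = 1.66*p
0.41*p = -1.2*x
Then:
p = 0.31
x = -0.10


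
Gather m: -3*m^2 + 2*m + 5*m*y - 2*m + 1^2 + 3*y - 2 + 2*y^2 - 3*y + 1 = -3*m^2 + 5*m*y + 2*y^2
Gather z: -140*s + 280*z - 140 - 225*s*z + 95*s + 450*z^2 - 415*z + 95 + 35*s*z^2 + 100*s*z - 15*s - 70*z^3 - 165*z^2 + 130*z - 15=-60*s - 70*z^3 + z^2*(35*s + 285) + z*(-125*s - 5) - 60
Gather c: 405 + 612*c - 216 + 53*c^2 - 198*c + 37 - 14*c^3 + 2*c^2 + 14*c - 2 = -14*c^3 + 55*c^2 + 428*c + 224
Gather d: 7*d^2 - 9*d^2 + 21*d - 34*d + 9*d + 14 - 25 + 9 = -2*d^2 - 4*d - 2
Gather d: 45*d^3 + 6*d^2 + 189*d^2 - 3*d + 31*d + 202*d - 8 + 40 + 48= 45*d^3 + 195*d^2 + 230*d + 80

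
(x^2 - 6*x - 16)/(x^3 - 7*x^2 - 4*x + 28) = (x - 8)/(x^2 - 9*x + 14)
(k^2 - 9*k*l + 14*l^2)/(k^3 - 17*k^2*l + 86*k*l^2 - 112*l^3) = 1/(k - 8*l)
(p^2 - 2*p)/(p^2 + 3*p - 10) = p/(p + 5)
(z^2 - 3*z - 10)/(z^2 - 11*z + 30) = (z + 2)/(z - 6)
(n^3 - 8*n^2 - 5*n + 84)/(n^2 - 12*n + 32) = (n^2 - 4*n - 21)/(n - 8)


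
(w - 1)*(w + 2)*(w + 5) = w^3 + 6*w^2 + 3*w - 10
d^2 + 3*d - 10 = (d - 2)*(d + 5)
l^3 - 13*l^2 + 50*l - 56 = (l - 7)*(l - 4)*(l - 2)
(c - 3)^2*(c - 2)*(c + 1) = c^4 - 7*c^3 + 13*c^2 + 3*c - 18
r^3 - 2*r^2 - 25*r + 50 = (r - 5)*(r - 2)*(r + 5)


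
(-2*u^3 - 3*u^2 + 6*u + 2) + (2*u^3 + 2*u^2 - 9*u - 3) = -u^2 - 3*u - 1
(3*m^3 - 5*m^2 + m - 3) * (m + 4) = 3*m^4 + 7*m^3 - 19*m^2 + m - 12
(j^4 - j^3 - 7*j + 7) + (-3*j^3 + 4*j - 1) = j^4 - 4*j^3 - 3*j + 6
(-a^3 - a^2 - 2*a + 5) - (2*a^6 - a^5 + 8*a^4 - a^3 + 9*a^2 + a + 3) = -2*a^6 + a^5 - 8*a^4 - 10*a^2 - 3*a + 2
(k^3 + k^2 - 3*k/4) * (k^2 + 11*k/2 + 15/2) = k^5 + 13*k^4/2 + 49*k^3/4 + 27*k^2/8 - 45*k/8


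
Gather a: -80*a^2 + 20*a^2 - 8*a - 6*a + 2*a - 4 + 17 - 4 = -60*a^2 - 12*a + 9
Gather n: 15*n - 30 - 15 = 15*n - 45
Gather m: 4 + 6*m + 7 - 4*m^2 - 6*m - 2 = 9 - 4*m^2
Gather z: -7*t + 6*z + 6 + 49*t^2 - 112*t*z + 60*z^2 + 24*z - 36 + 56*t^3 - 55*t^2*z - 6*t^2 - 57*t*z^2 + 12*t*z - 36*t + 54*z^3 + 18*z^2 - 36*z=56*t^3 + 43*t^2 - 43*t + 54*z^3 + z^2*(78 - 57*t) + z*(-55*t^2 - 100*t - 6) - 30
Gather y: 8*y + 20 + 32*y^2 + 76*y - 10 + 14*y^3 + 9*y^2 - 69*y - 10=14*y^3 + 41*y^2 + 15*y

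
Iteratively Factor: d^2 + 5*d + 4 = (d + 4)*(d + 1)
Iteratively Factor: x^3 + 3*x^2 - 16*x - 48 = (x - 4)*(x^2 + 7*x + 12) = (x - 4)*(x + 3)*(x + 4)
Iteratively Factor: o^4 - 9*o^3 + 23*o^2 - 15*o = (o - 1)*(o^3 - 8*o^2 + 15*o) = (o - 5)*(o - 1)*(o^2 - 3*o) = o*(o - 5)*(o - 1)*(o - 3)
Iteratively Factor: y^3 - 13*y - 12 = (y + 1)*(y^2 - y - 12) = (y + 1)*(y + 3)*(y - 4)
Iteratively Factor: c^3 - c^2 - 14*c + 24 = (c - 3)*(c^2 + 2*c - 8) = (c - 3)*(c + 4)*(c - 2)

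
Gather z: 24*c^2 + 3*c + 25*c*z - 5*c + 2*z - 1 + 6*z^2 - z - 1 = 24*c^2 - 2*c + 6*z^2 + z*(25*c + 1) - 2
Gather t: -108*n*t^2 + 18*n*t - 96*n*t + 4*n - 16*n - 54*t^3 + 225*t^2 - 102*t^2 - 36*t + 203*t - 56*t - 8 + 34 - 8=-12*n - 54*t^3 + t^2*(123 - 108*n) + t*(111 - 78*n) + 18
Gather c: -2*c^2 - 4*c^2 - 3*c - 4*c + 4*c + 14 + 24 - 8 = -6*c^2 - 3*c + 30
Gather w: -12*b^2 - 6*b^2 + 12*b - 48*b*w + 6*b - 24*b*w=-18*b^2 - 72*b*w + 18*b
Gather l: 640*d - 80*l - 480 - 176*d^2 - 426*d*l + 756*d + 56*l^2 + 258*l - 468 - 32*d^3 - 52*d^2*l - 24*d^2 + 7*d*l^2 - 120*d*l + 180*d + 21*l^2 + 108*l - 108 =-32*d^3 - 200*d^2 + 1576*d + l^2*(7*d + 77) + l*(-52*d^2 - 546*d + 286) - 1056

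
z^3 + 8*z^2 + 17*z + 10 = (z + 1)*(z + 2)*(z + 5)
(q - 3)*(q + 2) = q^2 - q - 6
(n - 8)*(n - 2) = n^2 - 10*n + 16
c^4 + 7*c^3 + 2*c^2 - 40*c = c*(c - 2)*(c + 4)*(c + 5)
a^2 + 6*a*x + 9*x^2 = (a + 3*x)^2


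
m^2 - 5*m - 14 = (m - 7)*(m + 2)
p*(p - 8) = p^2 - 8*p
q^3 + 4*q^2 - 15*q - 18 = (q - 3)*(q + 1)*(q + 6)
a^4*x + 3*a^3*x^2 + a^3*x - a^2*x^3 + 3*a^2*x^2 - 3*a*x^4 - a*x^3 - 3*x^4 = (a - x)*(a + x)*(a + 3*x)*(a*x + x)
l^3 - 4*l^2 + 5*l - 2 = (l - 2)*(l - 1)^2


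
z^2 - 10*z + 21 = (z - 7)*(z - 3)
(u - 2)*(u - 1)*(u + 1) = u^3 - 2*u^2 - u + 2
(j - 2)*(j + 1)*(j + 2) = j^3 + j^2 - 4*j - 4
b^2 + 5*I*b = b*(b + 5*I)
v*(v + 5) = v^2 + 5*v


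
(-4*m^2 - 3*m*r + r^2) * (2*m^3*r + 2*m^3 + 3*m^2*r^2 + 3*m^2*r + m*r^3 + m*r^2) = -8*m^5*r - 8*m^5 - 18*m^4*r^2 - 18*m^4*r - 11*m^3*r^3 - 11*m^3*r^2 + m*r^5 + m*r^4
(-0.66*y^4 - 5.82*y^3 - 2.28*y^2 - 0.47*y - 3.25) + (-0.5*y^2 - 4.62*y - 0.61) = -0.66*y^4 - 5.82*y^3 - 2.78*y^2 - 5.09*y - 3.86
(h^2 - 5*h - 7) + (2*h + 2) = h^2 - 3*h - 5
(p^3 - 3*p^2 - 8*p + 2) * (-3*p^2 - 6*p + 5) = -3*p^5 + 3*p^4 + 47*p^3 + 27*p^2 - 52*p + 10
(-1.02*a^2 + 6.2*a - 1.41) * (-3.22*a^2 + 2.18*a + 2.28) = 3.2844*a^4 - 22.1876*a^3 + 15.7306*a^2 + 11.0622*a - 3.2148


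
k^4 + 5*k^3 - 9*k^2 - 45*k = k*(k - 3)*(k + 3)*(k + 5)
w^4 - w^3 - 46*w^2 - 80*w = w*(w - 8)*(w + 2)*(w + 5)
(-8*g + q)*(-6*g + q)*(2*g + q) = 96*g^3 + 20*g^2*q - 12*g*q^2 + q^3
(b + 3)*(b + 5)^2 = b^3 + 13*b^2 + 55*b + 75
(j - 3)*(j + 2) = j^2 - j - 6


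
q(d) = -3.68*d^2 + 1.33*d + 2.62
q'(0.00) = 1.33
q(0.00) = 2.62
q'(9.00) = -64.91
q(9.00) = -283.49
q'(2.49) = -17.00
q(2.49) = -16.88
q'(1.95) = -13.02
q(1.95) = -8.78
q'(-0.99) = 8.62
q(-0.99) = -2.30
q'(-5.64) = 42.84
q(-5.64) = -121.94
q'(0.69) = -3.75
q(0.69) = 1.79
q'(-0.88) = 7.81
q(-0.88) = -1.40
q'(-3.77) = 29.08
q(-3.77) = -54.70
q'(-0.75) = 6.85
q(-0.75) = -0.45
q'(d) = 1.33 - 7.36*d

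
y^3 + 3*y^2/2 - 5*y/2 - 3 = (y - 3/2)*(y + 1)*(y + 2)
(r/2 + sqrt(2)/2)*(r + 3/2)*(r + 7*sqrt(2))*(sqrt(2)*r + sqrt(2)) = sqrt(2)*r^4/2 + 5*sqrt(2)*r^3/4 + 8*r^3 + 31*sqrt(2)*r^2/4 + 20*r^2 + 12*r + 35*sqrt(2)*r/2 + 21*sqrt(2)/2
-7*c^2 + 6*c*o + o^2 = (-c + o)*(7*c + o)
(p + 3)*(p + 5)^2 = p^3 + 13*p^2 + 55*p + 75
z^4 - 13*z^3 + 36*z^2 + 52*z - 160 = (z - 8)*(z - 5)*(z - 2)*(z + 2)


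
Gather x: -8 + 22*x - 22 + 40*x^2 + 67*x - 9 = 40*x^2 + 89*x - 39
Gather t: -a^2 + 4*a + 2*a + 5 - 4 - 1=-a^2 + 6*a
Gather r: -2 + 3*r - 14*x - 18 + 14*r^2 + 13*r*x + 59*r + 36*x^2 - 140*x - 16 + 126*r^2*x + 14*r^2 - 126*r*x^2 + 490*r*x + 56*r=r^2*(126*x + 28) + r*(-126*x^2 + 503*x + 118) + 36*x^2 - 154*x - 36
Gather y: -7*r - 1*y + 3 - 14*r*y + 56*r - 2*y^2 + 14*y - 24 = 49*r - 2*y^2 + y*(13 - 14*r) - 21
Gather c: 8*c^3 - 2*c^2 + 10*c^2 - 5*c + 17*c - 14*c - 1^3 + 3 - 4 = 8*c^3 + 8*c^2 - 2*c - 2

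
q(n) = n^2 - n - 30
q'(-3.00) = -7.00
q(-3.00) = -18.00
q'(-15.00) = -31.00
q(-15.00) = 210.00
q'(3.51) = 6.02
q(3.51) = -21.19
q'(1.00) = 1.00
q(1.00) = -30.00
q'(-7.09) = -15.18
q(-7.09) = 27.36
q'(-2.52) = -6.04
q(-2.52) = -21.13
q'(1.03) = 1.06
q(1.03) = -29.97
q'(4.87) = 8.74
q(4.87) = -11.15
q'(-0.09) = -1.18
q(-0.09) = -29.90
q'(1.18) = 1.36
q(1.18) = -29.79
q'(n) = 2*n - 1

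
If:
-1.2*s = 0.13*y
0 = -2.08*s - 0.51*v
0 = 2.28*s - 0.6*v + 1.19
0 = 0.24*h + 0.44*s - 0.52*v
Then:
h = 2.69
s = -0.25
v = 1.03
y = 2.32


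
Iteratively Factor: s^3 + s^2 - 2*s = (s)*(s^2 + s - 2) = s*(s - 1)*(s + 2)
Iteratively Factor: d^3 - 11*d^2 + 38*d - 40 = (d - 5)*(d^2 - 6*d + 8) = (d - 5)*(d - 2)*(d - 4)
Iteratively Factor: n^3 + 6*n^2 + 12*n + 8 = (n + 2)*(n^2 + 4*n + 4) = (n + 2)^2*(n + 2)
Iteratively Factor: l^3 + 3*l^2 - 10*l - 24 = (l + 2)*(l^2 + l - 12) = (l + 2)*(l + 4)*(l - 3)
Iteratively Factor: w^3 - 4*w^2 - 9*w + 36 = (w + 3)*(w^2 - 7*w + 12) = (w - 4)*(w + 3)*(w - 3)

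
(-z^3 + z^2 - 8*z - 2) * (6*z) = -6*z^4 + 6*z^3 - 48*z^2 - 12*z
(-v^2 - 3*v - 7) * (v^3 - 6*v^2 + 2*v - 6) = -v^5 + 3*v^4 + 9*v^3 + 42*v^2 + 4*v + 42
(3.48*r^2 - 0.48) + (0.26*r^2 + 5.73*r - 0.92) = 3.74*r^2 + 5.73*r - 1.4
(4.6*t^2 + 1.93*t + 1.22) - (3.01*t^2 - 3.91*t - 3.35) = 1.59*t^2 + 5.84*t + 4.57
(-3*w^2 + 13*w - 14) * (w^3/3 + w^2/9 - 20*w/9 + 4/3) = -w^5 + 4*w^4 + 31*w^3/9 - 310*w^2/9 + 436*w/9 - 56/3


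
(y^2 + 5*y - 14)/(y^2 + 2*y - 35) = (y - 2)/(y - 5)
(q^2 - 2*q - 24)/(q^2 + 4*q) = (q - 6)/q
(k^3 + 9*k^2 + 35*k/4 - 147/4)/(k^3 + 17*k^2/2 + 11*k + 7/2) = (4*k^2 + 8*k - 21)/(2*(2*k^2 + 3*k + 1))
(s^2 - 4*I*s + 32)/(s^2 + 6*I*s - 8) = (s - 8*I)/(s + 2*I)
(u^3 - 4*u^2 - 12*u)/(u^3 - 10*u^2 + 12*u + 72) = u/(u - 6)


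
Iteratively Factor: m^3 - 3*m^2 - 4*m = (m)*(m^2 - 3*m - 4) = m*(m + 1)*(m - 4)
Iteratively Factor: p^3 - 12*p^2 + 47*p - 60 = (p - 4)*(p^2 - 8*p + 15) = (p - 5)*(p - 4)*(p - 3)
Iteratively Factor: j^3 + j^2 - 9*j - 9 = (j - 3)*(j^2 + 4*j + 3) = (j - 3)*(j + 1)*(j + 3)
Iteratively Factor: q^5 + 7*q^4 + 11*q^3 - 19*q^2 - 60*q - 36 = (q + 3)*(q^4 + 4*q^3 - q^2 - 16*q - 12) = (q + 1)*(q + 3)*(q^3 + 3*q^2 - 4*q - 12) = (q + 1)*(q + 2)*(q + 3)*(q^2 + q - 6) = (q + 1)*(q + 2)*(q + 3)^2*(q - 2)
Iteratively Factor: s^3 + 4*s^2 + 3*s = (s + 1)*(s^2 + 3*s) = (s + 1)*(s + 3)*(s)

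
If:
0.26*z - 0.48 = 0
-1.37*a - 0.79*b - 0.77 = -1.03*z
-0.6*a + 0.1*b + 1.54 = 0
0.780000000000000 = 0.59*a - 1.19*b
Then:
No Solution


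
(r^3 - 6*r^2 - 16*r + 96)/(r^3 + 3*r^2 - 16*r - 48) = (r - 6)/(r + 3)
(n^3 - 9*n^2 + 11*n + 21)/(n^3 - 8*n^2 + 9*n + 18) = (n - 7)/(n - 6)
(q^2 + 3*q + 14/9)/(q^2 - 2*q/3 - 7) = (q + 2/3)/(q - 3)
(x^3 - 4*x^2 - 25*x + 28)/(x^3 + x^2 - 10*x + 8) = (x - 7)/(x - 2)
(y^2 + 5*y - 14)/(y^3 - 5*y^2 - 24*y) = (-y^2 - 5*y + 14)/(y*(-y^2 + 5*y + 24))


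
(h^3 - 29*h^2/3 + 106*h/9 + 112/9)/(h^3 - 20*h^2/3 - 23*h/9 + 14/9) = (3*h^2 - 31*h + 56)/(3*h^2 - 22*h + 7)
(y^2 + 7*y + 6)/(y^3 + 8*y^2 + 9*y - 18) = (y + 1)/(y^2 + 2*y - 3)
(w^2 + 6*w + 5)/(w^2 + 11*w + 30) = (w + 1)/(w + 6)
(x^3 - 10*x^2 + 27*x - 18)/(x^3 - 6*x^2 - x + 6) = (x - 3)/(x + 1)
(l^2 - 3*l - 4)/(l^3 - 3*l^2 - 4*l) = 1/l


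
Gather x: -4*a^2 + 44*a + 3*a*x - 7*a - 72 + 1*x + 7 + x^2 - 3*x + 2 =-4*a^2 + 37*a + x^2 + x*(3*a - 2) - 63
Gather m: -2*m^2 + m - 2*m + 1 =-2*m^2 - m + 1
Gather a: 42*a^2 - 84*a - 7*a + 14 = 42*a^2 - 91*a + 14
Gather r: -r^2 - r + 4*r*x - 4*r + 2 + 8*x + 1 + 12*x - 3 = -r^2 + r*(4*x - 5) + 20*x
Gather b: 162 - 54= 108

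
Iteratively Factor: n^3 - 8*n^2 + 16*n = (n)*(n^2 - 8*n + 16) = n*(n - 4)*(n - 4)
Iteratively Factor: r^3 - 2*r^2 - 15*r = (r - 5)*(r^2 + 3*r) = (r - 5)*(r + 3)*(r)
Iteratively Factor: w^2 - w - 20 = (w - 5)*(w + 4)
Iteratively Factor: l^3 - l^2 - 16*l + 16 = (l - 4)*(l^2 + 3*l - 4) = (l - 4)*(l - 1)*(l + 4)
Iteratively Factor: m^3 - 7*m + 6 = (m - 1)*(m^2 + m - 6) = (m - 1)*(m + 3)*(m - 2)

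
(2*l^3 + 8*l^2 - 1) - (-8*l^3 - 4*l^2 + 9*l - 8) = 10*l^3 + 12*l^2 - 9*l + 7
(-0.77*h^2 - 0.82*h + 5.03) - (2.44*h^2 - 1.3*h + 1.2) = -3.21*h^2 + 0.48*h + 3.83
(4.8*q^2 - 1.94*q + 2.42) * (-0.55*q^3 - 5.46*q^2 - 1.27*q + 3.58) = -2.64*q^5 - 25.141*q^4 + 3.1654*q^3 + 6.4346*q^2 - 10.0186*q + 8.6636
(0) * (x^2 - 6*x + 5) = 0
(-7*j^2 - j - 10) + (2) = -7*j^2 - j - 8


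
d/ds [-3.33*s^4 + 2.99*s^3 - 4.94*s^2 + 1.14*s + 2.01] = -13.32*s^3 + 8.97*s^2 - 9.88*s + 1.14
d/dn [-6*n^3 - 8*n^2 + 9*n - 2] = -18*n^2 - 16*n + 9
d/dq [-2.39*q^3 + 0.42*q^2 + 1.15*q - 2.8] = -7.17*q^2 + 0.84*q + 1.15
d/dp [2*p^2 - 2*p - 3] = 4*p - 2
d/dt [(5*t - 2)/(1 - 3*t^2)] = (15*t^2 - 12*t + 5)/(9*t^4 - 6*t^2 + 1)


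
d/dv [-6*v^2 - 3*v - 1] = -12*v - 3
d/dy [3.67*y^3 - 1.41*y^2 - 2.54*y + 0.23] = 11.01*y^2 - 2.82*y - 2.54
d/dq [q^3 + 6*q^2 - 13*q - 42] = 3*q^2 + 12*q - 13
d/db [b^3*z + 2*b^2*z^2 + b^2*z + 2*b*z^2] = z*(3*b^2 + 4*b*z + 2*b + 2*z)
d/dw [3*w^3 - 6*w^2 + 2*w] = 9*w^2 - 12*w + 2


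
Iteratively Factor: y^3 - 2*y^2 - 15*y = (y - 5)*(y^2 + 3*y) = (y - 5)*(y + 3)*(y)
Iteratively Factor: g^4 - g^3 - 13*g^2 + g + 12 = (g + 3)*(g^3 - 4*g^2 - g + 4) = (g + 1)*(g + 3)*(g^2 - 5*g + 4) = (g - 4)*(g + 1)*(g + 3)*(g - 1)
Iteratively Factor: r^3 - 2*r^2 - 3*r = (r)*(r^2 - 2*r - 3) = r*(r + 1)*(r - 3)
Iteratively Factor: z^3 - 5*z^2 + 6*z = (z)*(z^2 - 5*z + 6) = z*(z - 3)*(z - 2)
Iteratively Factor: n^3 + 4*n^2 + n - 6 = (n - 1)*(n^2 + 5*n + 6) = (n - 1)*(n + 2)*(n + 3)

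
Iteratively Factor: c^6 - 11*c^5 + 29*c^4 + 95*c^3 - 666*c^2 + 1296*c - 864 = (c - 3)*(c^5 - 8*c^4 + 5*c^3 + 110*c^2 - 336*c + 288) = (c - 3)*(c - 2)*(c^4 - 6*c^3 - 7*c^2 + 96*c - 144) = (c - 4)*(c - 3)*(c - 2)*(c^3 - 2*c^2 - 15*c + 36) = (c - 4)*(c - 3)*(c - 2)*(c + 4)*(c^2 - 6*c + 9) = (c - 4)*(c - 3)^2*(c - 2)*(c + 4)*(c - 3)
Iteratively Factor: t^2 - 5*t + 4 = (t - 1)*(t - 4)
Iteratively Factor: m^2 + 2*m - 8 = (m - 2)*(m + 4)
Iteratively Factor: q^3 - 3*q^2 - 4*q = (q + 1)*(q^2 - 4*q) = (q - 4)*(q + 1)*(q)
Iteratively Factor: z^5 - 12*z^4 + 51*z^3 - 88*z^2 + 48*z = (z)*(z^4 - 12*z^3 + 51*z^2 - 88*z + 48) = z*(z - 4)*(z^3 - 8*z^2 + 19*z - 12) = z*(z - 4)*(z - 1)*(z^2 - 7*z + 12) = z*(z - 4)^2*(z - 1)*(z - 3)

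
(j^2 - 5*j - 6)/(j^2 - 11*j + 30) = (j + 1)/(j - 5)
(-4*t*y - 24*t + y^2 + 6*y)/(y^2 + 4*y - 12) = (-4*t + y)/(y - 2)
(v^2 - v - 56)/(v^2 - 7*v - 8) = (v + 7)/(v + 1)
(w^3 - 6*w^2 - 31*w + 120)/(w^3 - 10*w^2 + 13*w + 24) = (w + 5)/(w + 1)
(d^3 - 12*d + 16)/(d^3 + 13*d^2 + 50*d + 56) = (d^2 - 4*d + 4)/(d^2 + 9*d + 14)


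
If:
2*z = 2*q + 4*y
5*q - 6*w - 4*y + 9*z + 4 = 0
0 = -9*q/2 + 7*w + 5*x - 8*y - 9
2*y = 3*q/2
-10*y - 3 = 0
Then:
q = -2/5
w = -29/30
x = 347/150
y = -3/10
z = -1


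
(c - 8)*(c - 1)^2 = c^3 - 10*c^2 + 17*c - 8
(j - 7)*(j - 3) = j^2 - 10*j + 21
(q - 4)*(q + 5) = q^2 + q - 20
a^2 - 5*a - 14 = (a - 7)*(a + 2)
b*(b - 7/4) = b^2 - 7*b/4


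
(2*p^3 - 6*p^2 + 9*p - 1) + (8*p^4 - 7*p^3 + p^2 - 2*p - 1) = 8*p^4 - 5*p^3 - 5*p^2 + 7*p - 2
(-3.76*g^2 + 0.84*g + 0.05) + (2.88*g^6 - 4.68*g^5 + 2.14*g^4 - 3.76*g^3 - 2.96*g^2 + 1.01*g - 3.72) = 2.88*g^6 - 4.68*g^5 + 2.14*g^4 - 3.76*g^3 - 6.72*g^2 + 1.85*g - 3.67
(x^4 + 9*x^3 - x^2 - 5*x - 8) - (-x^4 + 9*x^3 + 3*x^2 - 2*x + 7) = 2*x^4 - 4*x^2 - 3*x - 15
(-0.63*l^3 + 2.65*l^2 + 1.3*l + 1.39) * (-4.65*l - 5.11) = 2.9295*l^4 - 9.1032*l^3 - 19.5865*l^2 - 13.1065*l - 7.1029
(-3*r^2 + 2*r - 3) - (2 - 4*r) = -3*r^2 + 6*r - 5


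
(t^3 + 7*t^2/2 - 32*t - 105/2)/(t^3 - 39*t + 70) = (t + 3/2)/(t - 2)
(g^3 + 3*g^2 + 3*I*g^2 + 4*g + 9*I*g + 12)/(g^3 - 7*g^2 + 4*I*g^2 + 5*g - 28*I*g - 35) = (g^2 + g*(3 + 4*I) + 12*I)/(g^2 + g*(-7 + 5*I) - 35*I)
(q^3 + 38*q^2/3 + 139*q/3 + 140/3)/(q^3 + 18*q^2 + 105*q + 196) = (q + 5/3)/(q + 7)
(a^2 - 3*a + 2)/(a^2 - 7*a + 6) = (a - 2)/(a - 6)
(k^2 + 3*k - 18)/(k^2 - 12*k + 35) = (k^2 + 3*k - 18)/(k^2 - 12*k + 35)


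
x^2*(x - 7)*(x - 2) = x^4 - 9*x^3 + 14*x^2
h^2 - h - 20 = (h - 5)*(h + 4)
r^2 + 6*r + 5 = (r + 1)*(r + 5)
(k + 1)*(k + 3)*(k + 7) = k^3 + 11*k^2 + 31*k + 21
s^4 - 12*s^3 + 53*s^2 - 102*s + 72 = (s - 4)*(s - 3)^2*(s - 2)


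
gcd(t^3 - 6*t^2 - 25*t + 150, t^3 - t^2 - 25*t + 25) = t^2 - 25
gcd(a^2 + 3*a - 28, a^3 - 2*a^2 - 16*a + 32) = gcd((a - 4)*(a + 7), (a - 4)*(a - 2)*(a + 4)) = a - 4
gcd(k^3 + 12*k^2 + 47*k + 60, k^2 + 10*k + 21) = k + 3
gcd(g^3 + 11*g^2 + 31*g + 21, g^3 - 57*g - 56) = g^2 + 8*g + 7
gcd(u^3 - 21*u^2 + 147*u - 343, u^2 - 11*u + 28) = u - 7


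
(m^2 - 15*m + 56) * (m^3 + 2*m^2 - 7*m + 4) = m^5 - 13*m^4 + 19*m^3 + 221*m^2 - 452*m + 224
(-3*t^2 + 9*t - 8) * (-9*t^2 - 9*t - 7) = 27*t^4 - 54*t^3 + 12*t^2 + 9*t + 56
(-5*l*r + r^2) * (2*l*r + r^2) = -10*l^2*r^2 - 3*l*r^3 + r^4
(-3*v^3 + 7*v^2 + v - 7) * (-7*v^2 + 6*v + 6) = 21*v^5 - 67*v^4 + 17*v^3 + 97*v^2 - 36*v - 42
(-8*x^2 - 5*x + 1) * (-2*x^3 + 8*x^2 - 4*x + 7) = 16*x^5 - 54*x^4 - 10*x^3 - 28*x^2 - 39*x + 7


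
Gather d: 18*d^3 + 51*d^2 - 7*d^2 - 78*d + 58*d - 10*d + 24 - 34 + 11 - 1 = 18*d^3 + 44*d^2 - 30*d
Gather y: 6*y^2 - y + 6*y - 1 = 6*y^2 + 5*y - 1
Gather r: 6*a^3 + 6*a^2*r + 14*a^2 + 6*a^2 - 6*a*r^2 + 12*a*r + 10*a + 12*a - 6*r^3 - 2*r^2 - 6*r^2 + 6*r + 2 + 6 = 6*a^3 + 20*a^2 + 22*a - 6*r^3 + r^2*(-6*a - 8) + r*(6*a^2 + 12*a + 6) + 8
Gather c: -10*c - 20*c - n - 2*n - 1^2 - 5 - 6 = -30*c - 3*n - 12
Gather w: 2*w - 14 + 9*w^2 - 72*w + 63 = 9*w^2 - 70*w + 49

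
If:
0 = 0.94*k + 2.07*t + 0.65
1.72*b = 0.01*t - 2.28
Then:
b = 0.00581395348837209*t - 1.32558139534884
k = -2.20212765957447*t - 0.691489361702128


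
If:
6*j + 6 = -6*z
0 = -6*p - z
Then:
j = -z - 1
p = -z/6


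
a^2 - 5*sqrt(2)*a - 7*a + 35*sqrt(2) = (a - 7)*(a - 5*sqrt(2))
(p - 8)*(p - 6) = p^2 - 14*p + 48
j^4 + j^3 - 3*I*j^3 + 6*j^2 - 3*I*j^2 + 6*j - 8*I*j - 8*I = (j + 1)*(j - 4*I)*(j - I)*(j + 2*I)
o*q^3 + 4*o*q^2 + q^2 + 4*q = q*(q + 4)*(o*q + 1)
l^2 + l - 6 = (l - 2)*(l + 3)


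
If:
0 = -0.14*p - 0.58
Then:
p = -4.14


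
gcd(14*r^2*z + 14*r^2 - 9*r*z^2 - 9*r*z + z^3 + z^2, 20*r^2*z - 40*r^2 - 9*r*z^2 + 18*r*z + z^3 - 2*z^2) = 1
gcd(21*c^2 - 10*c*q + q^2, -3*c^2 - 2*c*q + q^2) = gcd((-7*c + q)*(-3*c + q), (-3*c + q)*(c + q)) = -3*c + q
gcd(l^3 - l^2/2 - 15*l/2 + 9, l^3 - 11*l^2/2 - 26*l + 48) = l - 3/2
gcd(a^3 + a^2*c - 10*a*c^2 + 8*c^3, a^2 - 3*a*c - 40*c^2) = 1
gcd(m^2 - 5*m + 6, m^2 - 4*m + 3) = m - 3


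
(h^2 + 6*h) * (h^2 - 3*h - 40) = h^4 + 3*h^3 - 58*h^2 - 240*h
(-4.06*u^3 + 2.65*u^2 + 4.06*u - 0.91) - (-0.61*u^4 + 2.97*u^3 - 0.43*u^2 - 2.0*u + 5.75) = 0.61*u^4 - 7.03*u^3 + 3.08*u^2 + 6.06*u - 6.66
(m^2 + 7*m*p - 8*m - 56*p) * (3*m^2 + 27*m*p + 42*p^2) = 3*m^4 + 48*m^3*p - 24*m^3 + 231*m^2*p^2 - 384*m^2*p + 294*m*p^3 - 1848*m*p^2 - 2352*p^3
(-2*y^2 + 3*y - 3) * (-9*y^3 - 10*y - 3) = 18*y^5 - 27*y^4 + 47*y^3 - 24*y^2 + 21*y + 9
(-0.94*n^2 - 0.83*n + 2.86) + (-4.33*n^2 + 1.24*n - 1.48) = -5.27*n^2 + 0.41*n + 1.38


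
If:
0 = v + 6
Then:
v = -6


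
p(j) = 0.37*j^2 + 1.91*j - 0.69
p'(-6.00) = -2.53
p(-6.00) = 1.17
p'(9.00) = 8.57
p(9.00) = 46.47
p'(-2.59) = -0.01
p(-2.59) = -3.15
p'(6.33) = 6.59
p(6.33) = 26.23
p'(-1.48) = 0.81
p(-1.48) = -2.71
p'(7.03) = 7.11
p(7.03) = 31.02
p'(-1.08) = 1.11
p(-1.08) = -2.32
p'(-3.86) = -0.95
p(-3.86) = -2.55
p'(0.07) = 1.96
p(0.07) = -0.55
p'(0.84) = 2.53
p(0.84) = 1.18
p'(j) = 0.74*j + 1.91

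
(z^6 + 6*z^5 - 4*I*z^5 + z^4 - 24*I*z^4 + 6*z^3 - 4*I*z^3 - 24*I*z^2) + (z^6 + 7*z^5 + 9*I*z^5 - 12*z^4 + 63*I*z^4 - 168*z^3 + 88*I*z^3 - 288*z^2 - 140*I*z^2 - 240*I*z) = 2*z^6 + 13*z^5 + 5*I*z^5 - 11*z^4 + 39*I*z^4 - 162*z^3 + 84*I*z^3 - 288*z^2 - 164*I*z^2 - 240*I*z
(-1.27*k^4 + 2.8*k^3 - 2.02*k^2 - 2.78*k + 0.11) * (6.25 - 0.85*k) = 1.0795*k^5 - 10.3175*k^4 + 19.217*k^3 - 10.262*k^2 - 17.4685*k + 0.6875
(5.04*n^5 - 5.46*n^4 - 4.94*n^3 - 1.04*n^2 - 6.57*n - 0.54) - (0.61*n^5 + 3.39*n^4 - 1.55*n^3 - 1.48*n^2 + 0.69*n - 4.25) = 4.43*n^5 - 8.85*n^4 - 3.39*n^3 + 0.44*n^2 - 7.26*n + 3.71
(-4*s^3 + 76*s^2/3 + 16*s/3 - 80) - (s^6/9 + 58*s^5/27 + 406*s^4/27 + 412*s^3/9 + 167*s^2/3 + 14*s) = -s^6/9 - 58*s^5/27 - 406*s^4/27 - 448*s^3/9 - 91*s^2/3 - 26*s/3 - 80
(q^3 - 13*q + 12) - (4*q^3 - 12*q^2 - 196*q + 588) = -3*q^3 + 12*q^2 + 183*q - 576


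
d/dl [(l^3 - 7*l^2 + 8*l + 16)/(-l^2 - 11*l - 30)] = (-l^4 - 22*l^3 - 5*l^2 + 452*l - 64)/(l^4 + 22*l^3 + 181*l^2 + 660*l + 900)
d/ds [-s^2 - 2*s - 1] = -2*s - 2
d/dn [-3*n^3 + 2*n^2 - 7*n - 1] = -9*n^2 + 4*n - 7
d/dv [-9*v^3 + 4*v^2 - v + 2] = -27*v^2 + 8*v - 1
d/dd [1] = 0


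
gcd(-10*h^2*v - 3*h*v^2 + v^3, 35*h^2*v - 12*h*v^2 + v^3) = -5*h*v + v^2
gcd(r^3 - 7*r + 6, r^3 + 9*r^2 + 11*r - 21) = r^2 + 2*r - 3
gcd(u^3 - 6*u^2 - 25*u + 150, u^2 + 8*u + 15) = u + 5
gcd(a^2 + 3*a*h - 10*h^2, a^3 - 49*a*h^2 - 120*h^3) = a + 5*h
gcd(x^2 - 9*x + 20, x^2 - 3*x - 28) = 1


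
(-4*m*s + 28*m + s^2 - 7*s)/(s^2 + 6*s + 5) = (-4*m*s + 28*m + s^2 - 7*s)/(s^2 + 6*s + 5)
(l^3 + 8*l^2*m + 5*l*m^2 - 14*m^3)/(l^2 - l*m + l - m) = (l^2 + 9*l*m + 14*m^2)/(l + 1)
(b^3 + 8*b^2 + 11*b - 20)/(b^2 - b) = b + 9 + 20/b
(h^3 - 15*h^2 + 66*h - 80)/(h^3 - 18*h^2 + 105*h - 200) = (h - 2)/(h - 5)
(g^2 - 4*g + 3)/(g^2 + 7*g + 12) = (g^2 - 4*g + 3)/(g^2 + 7*g + 12)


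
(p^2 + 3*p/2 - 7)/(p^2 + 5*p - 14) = (p + 7/2)/(p + 7)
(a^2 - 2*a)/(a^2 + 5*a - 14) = a/(a + 7)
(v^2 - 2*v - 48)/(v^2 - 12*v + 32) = (v + 6)/(v - 4)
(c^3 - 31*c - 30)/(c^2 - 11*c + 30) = (c^2 + 6*c + 5)/(c - 5)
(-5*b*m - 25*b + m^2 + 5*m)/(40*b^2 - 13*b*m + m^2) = (-m - 5)/(8*b - m)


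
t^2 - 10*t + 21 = (t - 7)*(t - 3)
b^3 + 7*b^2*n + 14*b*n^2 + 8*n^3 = (b + n)*(b + 2*n)*(b + 4*n)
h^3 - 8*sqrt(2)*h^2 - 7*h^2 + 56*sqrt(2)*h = h*(h - 7)*(h - 8*sqrt(2))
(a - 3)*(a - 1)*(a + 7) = a^3 + 3*a^2 - 25*a + 21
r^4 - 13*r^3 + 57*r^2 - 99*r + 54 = (r - 6)*(r - 3)^2*(r - 1)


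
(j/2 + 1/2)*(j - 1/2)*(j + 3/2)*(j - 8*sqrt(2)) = j^4/2 - 4*sqrt(2)*j^3 + j^3 - 8*sqrt(2)*j^2 + j^2/8 - sqrt(2)*j - 3*j/8 + 3*sqrt(2)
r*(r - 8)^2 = r^3 - 16*r^2 + 64*r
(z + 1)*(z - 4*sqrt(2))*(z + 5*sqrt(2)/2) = z^3 - 3*sqrt(2)*z^2/2 + z^2 - 20*z - 3*sqrt(2)*z/2 - 20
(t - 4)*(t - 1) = t^2 - 5*t + 4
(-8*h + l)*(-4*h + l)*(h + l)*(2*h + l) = 64*h^4 + 72*h^3*l - 2*h^2*l^2 - 9*h*l^3 + l^4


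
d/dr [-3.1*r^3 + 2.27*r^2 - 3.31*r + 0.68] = -9.3*r^2 + 4.54*r - 3.31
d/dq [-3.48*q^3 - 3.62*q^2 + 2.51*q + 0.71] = -10.44*q^2 - 7.24*q + 2.51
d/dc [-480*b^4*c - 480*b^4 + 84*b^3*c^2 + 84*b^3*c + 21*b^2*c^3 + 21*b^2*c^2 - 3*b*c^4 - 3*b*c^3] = 3*b*(-160*b^3 + 56*b^2*c + 28*b^2 + 21*b*c^2 + 14*b*c - 4*c^3 - 3*c^2)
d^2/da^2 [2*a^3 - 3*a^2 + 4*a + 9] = 12*a - 6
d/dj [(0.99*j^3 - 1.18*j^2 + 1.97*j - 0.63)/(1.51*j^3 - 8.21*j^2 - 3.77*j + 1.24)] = (-8.88178419700125e-16*j^5 - 6.3461*j^4 - 13.414*j^3 + 27.159*j^2 - 13.271*j + 0.0676999999999999)/(2.2801*j^6 - 24.7942*j^5 + 56.0187*j^4 + 65.6482*j^3 - 6.1479*j^2 - 9.3496*j + 1.5376)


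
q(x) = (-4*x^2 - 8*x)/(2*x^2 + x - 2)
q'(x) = (-8*x - 8)/(2*x^2 + x - 2) + (-4*x - 1)*(-4*x^2 - 8*x)/(2*x^2 + x - 2)^2 = 4*(3*x^2 + 4*x + 4)/(4*x^4 + 4*x^3 - 7*x^2 - 4*x + 4)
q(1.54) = -5.09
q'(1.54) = 3.77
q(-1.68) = 1.09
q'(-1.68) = 5.95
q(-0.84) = -2.73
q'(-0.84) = 5.40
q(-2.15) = -0.25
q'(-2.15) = 1.43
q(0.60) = 9.18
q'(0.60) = 64.71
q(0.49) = 4.74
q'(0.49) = 25.20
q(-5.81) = -1.48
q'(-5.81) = 0.09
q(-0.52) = -1.56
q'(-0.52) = 2.79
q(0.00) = 0.00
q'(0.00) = 4.00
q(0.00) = 0.00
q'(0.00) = 4.00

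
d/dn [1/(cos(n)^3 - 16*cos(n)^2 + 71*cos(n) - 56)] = (3*cos(n)^2 - 32*cos(n) + 71)*sin(n)/(cos(n)^3 - 16*cos(n)^2 + 71*cos(n) - 56)^2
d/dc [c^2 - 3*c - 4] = 2*c - 3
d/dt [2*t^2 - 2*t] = 4*t - 2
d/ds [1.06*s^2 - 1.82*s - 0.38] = 2.12*s - 1.82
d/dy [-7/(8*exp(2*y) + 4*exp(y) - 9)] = (112*exp(y) + 28)*exp(y)/(8*exp(2*y) + 4*exp(y) - 9)^2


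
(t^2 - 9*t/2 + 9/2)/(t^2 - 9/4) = 2*(t - 3)/(2*t + 3)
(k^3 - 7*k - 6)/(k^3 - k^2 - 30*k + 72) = (k^2 + 3*k + 2)/(k^2 + 2*k - 24)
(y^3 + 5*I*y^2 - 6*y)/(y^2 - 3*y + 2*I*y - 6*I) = y*(y + 3*I)/(y - 3)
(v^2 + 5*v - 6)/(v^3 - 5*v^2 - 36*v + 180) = (v - 1)/(v^2 - 11*v + 30)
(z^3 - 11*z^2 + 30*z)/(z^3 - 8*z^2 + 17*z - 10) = z*(z - 6)/(z^2 - 3*z + 2)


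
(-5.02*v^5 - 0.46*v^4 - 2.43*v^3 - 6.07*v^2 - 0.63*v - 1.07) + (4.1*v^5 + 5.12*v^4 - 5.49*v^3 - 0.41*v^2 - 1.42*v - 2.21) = -0.92*v^5 + 4.66*v^4 - 7.92*v^3 - 6.48*v^2 - 2.05*v - 3.28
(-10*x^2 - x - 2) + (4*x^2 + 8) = -6*x^2 - x + 6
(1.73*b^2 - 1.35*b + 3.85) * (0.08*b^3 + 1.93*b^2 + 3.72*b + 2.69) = 0.1384*b^5 + 3.2309*b^4 + 4.1381*b^3 + 7.0622*b^2 + 10.6905*b + 10.3565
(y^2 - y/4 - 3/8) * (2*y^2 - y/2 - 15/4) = 2*y^4 - y^3 - 35*y^2/8 + 9*y/8 + 45/32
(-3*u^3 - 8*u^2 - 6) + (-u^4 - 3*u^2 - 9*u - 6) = -u^4 - 3*u^3 - 11*u^2 - 9*u - 12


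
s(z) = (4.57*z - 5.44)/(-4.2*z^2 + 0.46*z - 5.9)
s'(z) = (4.57*z - 5.44)*(8.4*z - 0.46)/(-4.2*z^2 + 0.46*z - 5.9)^2 + 4.57/(-4.2*z^2 + 0.46*z - 5.9)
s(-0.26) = 1.05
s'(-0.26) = -0.28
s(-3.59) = 0.35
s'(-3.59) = 0.10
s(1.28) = -0.03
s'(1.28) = -0.35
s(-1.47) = 0.78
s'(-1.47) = 0.34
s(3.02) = -0.20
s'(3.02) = 0.01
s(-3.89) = 0.33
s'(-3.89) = 0.09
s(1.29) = -0.04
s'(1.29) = -0.34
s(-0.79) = 1.02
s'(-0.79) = 0.30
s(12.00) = -0.08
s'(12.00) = 0.01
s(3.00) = -0.20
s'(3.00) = 0.01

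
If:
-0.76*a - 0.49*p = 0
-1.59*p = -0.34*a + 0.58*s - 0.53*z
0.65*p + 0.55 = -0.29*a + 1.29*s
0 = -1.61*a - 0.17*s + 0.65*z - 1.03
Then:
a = -0.15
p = 0.23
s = 0.51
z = 1.35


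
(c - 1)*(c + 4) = c^2 + 3*c - 4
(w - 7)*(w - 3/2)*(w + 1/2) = w^3 - 8*w^2 + 25*w/4 + 21/4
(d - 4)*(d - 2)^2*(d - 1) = d^4 - 9*d^3 + 28*d^2 - 36*d + 16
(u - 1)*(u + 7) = u^2 + 6*u - 7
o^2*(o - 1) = o^3 - o^2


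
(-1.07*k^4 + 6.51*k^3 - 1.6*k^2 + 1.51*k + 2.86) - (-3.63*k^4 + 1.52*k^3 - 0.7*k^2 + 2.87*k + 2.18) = 2.56*k^4 + 4.99*k^3 - 0.9*k^2 - 1.36*k + 0.68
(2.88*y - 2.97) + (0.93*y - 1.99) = 3.81*y - 4.96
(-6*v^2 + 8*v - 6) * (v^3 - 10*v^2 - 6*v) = -6*v^5 + 68*v^4 - 50*v^3 + 12*v^2 + 36*v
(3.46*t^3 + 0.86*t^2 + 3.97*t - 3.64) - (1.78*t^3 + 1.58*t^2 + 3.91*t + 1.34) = 1.68*t^3 - 0.72*t^2 + 0.0600000000000001*t - 4.98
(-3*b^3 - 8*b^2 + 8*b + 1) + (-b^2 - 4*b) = -3*b^3 - 9*b^2 + 4*b + 1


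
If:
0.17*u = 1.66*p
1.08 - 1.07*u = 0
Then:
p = 0.10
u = 1.01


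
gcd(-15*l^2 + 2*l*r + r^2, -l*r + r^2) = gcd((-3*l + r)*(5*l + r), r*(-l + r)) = 1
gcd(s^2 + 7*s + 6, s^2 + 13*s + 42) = s + 6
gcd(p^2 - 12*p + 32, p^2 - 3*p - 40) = p - 8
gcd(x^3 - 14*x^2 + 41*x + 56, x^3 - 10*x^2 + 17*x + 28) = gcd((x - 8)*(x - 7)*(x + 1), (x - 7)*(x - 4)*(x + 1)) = x^2 - 6*x - 7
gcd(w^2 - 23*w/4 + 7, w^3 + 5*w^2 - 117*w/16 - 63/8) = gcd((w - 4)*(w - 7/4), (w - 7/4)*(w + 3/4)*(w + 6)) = w - 7/4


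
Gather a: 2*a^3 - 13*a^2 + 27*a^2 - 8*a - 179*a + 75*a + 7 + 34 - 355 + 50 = 2*a^3 + 14*a^2 - 112*a - 264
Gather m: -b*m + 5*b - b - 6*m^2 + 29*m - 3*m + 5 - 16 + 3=4*b - 6*m^2 + m*(26 - b) - 8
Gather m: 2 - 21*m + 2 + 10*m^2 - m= 10*m^2 - 22*m + 4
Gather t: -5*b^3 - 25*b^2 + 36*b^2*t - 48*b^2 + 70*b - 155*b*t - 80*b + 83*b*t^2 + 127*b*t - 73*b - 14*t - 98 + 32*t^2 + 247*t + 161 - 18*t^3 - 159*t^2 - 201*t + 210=-5*b^3 - 73*b^2 - 83*b - 18*t^3 + t^2*(83*b - 127) + t*(36*b^2 - 28*b + 32) + 273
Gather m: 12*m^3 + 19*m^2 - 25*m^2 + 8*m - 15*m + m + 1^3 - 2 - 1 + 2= 12*m^3 - 6*m^2 - 6*m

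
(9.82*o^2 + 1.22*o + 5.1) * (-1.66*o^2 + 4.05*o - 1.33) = -16.3012*o^4 + 37.7458*o^3 - 16.5856*o^2 + 19.0324*o - 6.783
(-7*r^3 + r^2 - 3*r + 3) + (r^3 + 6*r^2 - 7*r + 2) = -6*r^3 + 7*r^2 - 10*r + 5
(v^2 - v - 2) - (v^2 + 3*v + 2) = -4*v - 4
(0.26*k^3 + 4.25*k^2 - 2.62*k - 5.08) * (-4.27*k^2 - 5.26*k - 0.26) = -1.1102*k^5 - 19.5151*k^4 - 11.2352*k^3 + 34.3678*k^2 + 27.402*k + 1.3208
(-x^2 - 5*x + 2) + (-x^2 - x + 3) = -2*x^2 - 6*x + 5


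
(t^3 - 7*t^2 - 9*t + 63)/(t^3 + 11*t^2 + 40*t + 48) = (t^2 - 10*t + 21)/(t^2 + 8*t + 16)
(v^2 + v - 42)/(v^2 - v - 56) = (v - 6)/(v - 8)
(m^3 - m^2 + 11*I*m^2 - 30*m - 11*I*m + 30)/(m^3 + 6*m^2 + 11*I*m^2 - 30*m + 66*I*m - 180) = (m - 1)/(m + 6)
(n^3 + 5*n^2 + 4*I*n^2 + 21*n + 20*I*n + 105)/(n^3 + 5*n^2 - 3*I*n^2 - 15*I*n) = (n + 7*I)/n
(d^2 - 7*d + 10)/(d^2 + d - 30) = (d - 2)/(d + 6)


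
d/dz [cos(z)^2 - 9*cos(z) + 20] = (9 - 2*cos(z))*sin(z)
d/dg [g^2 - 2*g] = 2*g - 2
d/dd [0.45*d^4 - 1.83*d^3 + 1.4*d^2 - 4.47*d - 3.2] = 1.8*d^3 - 5.49*d^2 + 2.8*d - 4.47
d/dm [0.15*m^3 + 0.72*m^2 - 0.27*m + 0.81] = 0.45*m^2 + 1.44*m - 0.27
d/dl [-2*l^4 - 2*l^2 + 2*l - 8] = -8*l^3 - 4*l + 2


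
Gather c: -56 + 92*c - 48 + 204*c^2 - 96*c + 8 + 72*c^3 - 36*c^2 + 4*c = 72*c^3 + 168*c^2 - 96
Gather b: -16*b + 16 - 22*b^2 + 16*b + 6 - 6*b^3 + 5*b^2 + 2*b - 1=-6*b^3 - 17*b^2 + 2*b + 21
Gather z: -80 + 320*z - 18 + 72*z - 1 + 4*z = 396*z - 99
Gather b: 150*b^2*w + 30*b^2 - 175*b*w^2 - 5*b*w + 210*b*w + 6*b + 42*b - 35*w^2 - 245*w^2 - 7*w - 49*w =b^2*(150*w + 30) + b*(-175*w^2 + 205*w + 48) - 280*w^2 - 56*w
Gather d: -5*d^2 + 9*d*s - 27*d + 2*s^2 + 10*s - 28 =-5*d^2 + d*(9*s - 27) + 2*s^2 + 10*s - 28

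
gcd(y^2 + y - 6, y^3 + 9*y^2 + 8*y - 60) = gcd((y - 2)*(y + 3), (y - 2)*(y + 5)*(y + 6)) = y - 2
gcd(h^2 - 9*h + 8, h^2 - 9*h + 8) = h^2 - 9*h + 8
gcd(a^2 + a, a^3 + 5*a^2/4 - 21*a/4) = a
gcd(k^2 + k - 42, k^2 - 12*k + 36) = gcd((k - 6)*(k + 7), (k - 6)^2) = k - 6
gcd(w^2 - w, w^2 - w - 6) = 1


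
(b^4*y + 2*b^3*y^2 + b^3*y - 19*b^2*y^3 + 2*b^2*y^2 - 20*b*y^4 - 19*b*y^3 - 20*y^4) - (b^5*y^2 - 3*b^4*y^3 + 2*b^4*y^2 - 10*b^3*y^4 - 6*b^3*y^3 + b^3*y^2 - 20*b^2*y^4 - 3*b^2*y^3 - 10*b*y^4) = -b^5*y^2 + 3*b^4*y^3 - 2*b^4*y^2 + b^4*y + 10*b^3*y^4 + 6*b^3*y^3 + b^3*y^2 + b^3*y + 20*b^2*y^4 - 16*b^2*y^3 + 2*b^2*y^2 - 10*b*y^4 - 19*b*y^3 - 20*y^4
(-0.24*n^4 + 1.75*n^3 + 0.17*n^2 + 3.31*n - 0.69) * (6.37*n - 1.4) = -1.5288*n^5 + 11.4835*n^4 - 1.3671*n^3 + 20.8467*n^2 - 9.0293*n + 0.966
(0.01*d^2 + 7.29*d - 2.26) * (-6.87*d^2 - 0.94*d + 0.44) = -0.0687*d^4 - 50.0917*d^3 + 8.678*d^2 + 5.332*d - 0.9944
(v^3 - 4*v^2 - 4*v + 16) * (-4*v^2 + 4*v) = -4*v^5 + 20*v^4 - 80*v^2 + 64*v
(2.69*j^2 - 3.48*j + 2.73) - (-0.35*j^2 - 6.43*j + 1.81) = 3.04*j^2 + 2.95*j + 0.92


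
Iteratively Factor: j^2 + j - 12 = (j - 3)*(j + 4)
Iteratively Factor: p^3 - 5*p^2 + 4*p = (p - 4)*(p^2 - p) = p*(p - 4)*(p - 1)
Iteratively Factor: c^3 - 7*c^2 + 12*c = (c - 4)*(c^2 - 3*c) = (c - 4)*(c - 3)*(c)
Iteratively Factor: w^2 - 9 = (w + 3)*(w - 3)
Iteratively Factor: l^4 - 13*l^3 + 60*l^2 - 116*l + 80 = (l - 4)*(l^3 - 9*l^2 + 24*l - 20) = (l - 5)*(l - 4)*(l^2 - 4*l + 4) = (l - 5)*(l - 4)*(l - 2)*(l - 2)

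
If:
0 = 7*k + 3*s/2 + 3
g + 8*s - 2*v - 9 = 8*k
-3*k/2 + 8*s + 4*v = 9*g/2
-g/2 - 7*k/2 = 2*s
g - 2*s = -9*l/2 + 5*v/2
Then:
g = 57/34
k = -129/238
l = 299/1428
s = 9/17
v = 297/476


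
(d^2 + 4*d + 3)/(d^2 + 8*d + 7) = (d + 3)/(d + 7)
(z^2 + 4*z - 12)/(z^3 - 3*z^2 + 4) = (z + 6)/(z^2 - z - 2)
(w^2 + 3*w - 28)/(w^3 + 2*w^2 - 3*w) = (w^2 + 3*w - 28)/(w*(w^2 + 2*w - 3))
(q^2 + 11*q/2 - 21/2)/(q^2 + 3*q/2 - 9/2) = (q + 7)/(q + 3)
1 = 1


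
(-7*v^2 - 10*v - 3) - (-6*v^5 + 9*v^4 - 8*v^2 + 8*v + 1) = 6*v^5 - 9*v^4 + v^2 - 18*v - 4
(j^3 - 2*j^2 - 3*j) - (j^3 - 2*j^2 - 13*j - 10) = 10*j + 10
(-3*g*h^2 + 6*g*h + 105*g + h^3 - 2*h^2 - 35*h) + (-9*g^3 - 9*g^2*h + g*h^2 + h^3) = -9*g^3 - 9*g^2*h - 2*g*h^2 + 6*g*h + 105*g + 2*h^3 - 2*h^2 - 35*h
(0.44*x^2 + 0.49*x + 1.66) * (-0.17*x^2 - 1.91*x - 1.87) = -0.0748*x^4 - 0.9237*x^3 - 2.0409*x^2 - 4.0869*x - 3.1042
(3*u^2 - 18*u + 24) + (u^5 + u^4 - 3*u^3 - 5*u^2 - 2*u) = u^5 + u^4 - 3*u^3 - 2*u^2 - 20*u + 24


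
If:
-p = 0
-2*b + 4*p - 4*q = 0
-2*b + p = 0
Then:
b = 0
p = 0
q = 0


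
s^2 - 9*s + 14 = (s - 7)*(s - 2)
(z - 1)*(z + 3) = z^2 + 2*z - 3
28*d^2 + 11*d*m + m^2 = (4*d + m)*(7*d + m)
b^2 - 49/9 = (b - 7/3)*(b + 7/3)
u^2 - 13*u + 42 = (u - 7)*(u - 6)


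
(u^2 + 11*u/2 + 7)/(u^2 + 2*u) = (u + 7/2)/u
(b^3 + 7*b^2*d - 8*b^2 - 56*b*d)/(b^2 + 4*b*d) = (b^2 + 7*b*d - 8*b - 56*d)/(b + 4*d)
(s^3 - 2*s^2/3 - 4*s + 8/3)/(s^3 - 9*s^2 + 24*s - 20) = (3*s^2 + 4*s - 4)/(3*(s^2 - 7*s + 10))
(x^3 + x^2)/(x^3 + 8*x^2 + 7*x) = x/(x + 7)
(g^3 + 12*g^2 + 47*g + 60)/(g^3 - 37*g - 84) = (g + 5)/(g - 7)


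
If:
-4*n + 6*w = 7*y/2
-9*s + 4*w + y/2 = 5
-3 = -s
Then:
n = 12 - 17*y/16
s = 3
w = 8 - y/8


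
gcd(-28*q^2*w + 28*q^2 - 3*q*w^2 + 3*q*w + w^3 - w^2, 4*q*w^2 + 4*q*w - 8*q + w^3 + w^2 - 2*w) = 4*q*w - 4*q + w^2 - w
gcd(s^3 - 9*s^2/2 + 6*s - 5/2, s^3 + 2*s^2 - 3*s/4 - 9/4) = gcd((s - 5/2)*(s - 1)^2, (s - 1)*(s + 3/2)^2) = s - 1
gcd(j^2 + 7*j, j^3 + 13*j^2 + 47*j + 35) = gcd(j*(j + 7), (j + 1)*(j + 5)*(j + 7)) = j + 7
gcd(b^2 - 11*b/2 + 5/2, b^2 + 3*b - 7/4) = b - 1/2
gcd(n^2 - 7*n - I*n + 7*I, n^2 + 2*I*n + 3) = n - I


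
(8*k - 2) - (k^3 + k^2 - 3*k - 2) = -k^3 - k^2 + 11*k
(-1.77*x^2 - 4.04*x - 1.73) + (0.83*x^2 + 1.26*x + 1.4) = -0.94*x^2 - 2.78*x - 0.33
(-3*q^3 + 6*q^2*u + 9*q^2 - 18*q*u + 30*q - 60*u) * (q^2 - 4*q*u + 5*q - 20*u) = -3*q^5 + 18*q^4*u - 6*q^4 - 24*q^3*u^2 + 36*q^3*u + 75*q^3 - 48*q^2*u^2 - 450*q^2*u + 150*q^2 + 600*q*u^2 - 900*q*u + 1200*u^2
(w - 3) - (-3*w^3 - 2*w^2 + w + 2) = 3*w^3 + 2*w^2 - 5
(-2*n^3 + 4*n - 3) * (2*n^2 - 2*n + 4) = -4*n^5 + 4*n^4 - 14*n^2 + 22*n - 12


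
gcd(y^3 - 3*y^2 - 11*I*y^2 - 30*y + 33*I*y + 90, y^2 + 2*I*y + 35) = y - 5*I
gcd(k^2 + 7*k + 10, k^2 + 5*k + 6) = k + 2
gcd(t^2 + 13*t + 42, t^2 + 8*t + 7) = t + 7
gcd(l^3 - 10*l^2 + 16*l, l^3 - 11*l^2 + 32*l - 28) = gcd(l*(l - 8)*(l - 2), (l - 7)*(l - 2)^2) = l - 2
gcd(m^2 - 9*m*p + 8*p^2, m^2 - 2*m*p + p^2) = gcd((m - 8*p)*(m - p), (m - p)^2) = -m + p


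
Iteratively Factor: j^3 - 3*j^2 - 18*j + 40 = (j - 2)*(j^2 - j - 20) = (j - 2)*(j + 4)*(j - 5)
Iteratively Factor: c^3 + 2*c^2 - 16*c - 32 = (c + 2)*(c^2 - 16) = (c + 2)*(c + 4)*(c - 4)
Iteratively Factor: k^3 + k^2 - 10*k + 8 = (k - 2)*(k^2 + 3*k - 4) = (k - 2)*(k + 4)*(k - 1)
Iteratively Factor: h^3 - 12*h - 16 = (h - 4)*(h^2 + 4*h + 4) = (h - 4)*(h + 2)*(h + 2)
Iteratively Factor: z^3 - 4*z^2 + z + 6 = (z + 1)*(z^2 - 5*z + 6) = (z - 2)*(z + 1)*(z - 3)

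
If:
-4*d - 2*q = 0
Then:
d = -q/2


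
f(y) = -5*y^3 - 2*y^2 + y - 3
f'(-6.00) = -515.00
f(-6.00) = 999.00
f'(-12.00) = -2111.00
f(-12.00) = 8337.00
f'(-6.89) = -683.52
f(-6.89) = 1530.58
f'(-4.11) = -235.94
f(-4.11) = 306.24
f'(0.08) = 0.58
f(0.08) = -2.94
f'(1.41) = -34.46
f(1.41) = -19.58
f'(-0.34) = 0.63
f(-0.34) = -3.37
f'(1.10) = -21.55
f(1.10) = -10.98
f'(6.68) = -695.06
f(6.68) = -1575.95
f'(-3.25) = -144.44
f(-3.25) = 144.27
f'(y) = -15*y^2 - 4*y + 1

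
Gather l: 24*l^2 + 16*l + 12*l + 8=24*l^2 + 28*l + 8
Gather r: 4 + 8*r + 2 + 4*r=12*r + 6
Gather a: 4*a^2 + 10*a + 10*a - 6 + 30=4*a^2 + 20*a + 24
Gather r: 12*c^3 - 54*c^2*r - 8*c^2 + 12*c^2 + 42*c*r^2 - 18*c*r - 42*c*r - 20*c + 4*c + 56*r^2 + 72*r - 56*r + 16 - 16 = 12*c^3 + 4*c^2 - 16*c + r^2*(42*c + 56) + r*(-54*c^2 - 60*c + 16)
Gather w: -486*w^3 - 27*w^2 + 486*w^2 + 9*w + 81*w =-486*w^3 + 459*w^2 + 90*w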